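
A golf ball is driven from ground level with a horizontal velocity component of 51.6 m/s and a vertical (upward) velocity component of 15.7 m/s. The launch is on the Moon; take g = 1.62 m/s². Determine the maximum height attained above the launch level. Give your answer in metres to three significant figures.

76.1 m

Maximum height: H = v_y0² / (2g) = 15.70² / (2 × 1.62) = 76.08 m.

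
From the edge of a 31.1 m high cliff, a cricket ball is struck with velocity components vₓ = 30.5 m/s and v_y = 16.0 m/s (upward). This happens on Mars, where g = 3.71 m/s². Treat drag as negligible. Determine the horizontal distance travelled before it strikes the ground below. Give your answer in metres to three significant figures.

313 m

Vertical motion (up positive, ground at y = 0): 1.855 t² − (16.00) t − 31.1 = 0, so t = (16.00 + √(16.00² + 2·3.71·31.1)) / 3.71 = (16.00 + 22.06) / 3.71 = 10.26 s.
Horizontal distance: R = vₓ t = 30.50 × 10.26 = 312.9 m.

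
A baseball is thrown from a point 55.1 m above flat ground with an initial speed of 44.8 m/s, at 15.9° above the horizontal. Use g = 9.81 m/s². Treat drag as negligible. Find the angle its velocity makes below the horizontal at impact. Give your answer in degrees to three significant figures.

39.2°

Horizontal component vₓ = 44.80 cos 15.9° = 43.09 m/s; vertical v_y0 = 44.80 sin 15.9° = 12.27 m/s.
Vertical motion (up positive, ground at y = 0): 4.905 t² − (12.27) t − 55.1 = 0, so t = (12.27 + √(12.27² + 2·9.81·55.1)) / 9.81 = (12.27 + 35.10) / 9.81 = 4.829 s.
At impact: v_y = v_y0 − g t = −35.10 m/s; vₓ = 43.09 m/s.
Angle below horizontal: arctan(|v_y|/vₓ) = arctan(35.10/43.09) = 39.16°.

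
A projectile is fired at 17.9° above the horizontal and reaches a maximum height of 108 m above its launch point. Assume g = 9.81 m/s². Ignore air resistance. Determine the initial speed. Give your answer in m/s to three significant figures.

At the peak v_y = 0, so v_y0 = √(2gH) = √(2 × 9.81 × 108) = 46.03 m/s.
v_y0 = v₀ sin θ ⇒ v₀ = 46.03 / sin 17.9° = 149.8 m/s.

150 m/s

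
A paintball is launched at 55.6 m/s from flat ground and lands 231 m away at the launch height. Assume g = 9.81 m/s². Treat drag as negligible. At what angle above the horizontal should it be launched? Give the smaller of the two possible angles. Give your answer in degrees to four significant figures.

23.57°

From R = (v₀²/g) sin 2θ: sin 2θ = 9.81 × 231 / 3091.4 = 0.7330.
2θ = 47.14° or 180° − 47.14° = 132.9°, so θ = 23.57° or 66.43°.
The smaller angle is 23.57°.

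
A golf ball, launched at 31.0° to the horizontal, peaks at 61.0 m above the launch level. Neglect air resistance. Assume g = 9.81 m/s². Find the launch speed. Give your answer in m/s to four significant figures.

67.17 m/s

At the peak v_y = 0, so v_y0 = √(2gH) = √(2 × 9.81 × 61.0) = 34.60 m/s.
v_y0 = v₀ sin θ ⇒ v₀ = 34.60 / sin 31.0° = 67.17 m/s.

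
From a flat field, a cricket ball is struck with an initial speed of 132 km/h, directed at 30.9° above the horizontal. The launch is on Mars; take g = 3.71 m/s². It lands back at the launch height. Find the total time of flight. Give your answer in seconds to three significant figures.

10.2 s

Convert: 132 km/h = 132/3.6 = 36.67 m/s.
Components: vₓ = 36.67 cos 30.9° = 31.46 m/s, v_y0 = 36.67 sin 30.9° = 18.83 m/s.
Landing at launch height ⇒ T = 2 v_y0 / g = 2 × 18.83 / 3.71 = 10.15 s.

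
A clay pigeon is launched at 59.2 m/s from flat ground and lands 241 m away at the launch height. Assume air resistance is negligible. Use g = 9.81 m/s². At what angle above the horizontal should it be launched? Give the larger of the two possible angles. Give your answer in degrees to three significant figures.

From R = (v₀²/g) sin 2θ: sin 2θ = 9.81 × 241 / 3504.6 = 0.6746.
2θ = 42.42° or 180° − 42.42° = 137.6°, so θ = 21.21° or 68.79°.
The larger angle is 68.79°.

68.8°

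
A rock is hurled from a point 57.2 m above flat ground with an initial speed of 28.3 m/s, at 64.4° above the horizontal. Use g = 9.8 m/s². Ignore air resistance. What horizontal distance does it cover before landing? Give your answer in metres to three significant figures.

84.4 m

Resolve: vₓ = 28.30 cos 64.4° = 12.23 m/s and v_y0 = 28.30 sin 64.4° = 25.52 m/s.
The projectile lands when y = 57.2 + (25.52) t − ½·9.80·t² = 0. Positive root: t = (25.52 + √(25.52² + 2·9.80·57.2)) / 9.80 = (25.52 + 42.10) / 9.80 = 6.900 s.
Horizontal distance: R = vₓ t = 12.23 × 6.900 = 84.38 m.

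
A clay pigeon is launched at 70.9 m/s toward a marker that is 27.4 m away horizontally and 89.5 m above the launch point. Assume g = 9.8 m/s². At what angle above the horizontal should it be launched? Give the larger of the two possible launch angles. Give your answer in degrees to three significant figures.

88.3°

Trajectory: y = x tanθ − g x² (1 + tan²θ)/(2v₀²). With x = 27.4, y = 89.5, v₀ = 70.9, g = 9.80:
0.7318 tan²θ − 27.4 tanθ + (90.23) = 0.
tanθ = [27.4 ± √(27.4² − 4 × 0.7318 × (90.23))] / (2 × 0.7318) = (27.4 ± 22.06) / 1.464, giving tanθ = 3.649 or 33.79.
θ = 74.67° or 88.30°; the larger is 88.30°.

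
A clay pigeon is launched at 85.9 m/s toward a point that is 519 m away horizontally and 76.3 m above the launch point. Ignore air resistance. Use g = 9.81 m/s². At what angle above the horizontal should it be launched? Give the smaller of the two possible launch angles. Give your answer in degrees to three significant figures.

32.1°

Trajectory: y = x tanθ − g x² (1 + tan²θ)/(2v₀²). With x = 519, y = 76.3, v₀ = 85.9, g = 9.81:
179.1 tan²θ − 519 tanθ + (255.4) = 0.
tanθ = [519 ± √(519² − 4 × 179.1 × (255.4))] / (2 × 179.1) = (519 ± 294.1) / 358.1, giving tanθ = 0.6281 or 2.270.
θ = 32.13° or 66.23°; the smaller is 32.13°.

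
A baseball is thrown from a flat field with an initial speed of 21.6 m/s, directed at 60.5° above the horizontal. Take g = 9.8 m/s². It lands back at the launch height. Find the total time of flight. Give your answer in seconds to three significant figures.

3.84 s

Horizontal component vₓ = 21.60 cos 60.5° = 10.64 m/s; vertical v_y0 = 21.60 sin 60.5° = 18.80 m/s.
It returns to y = 0 when t = 2 v_y0 / g = 2(18.80)/9.80 = 3.837 s.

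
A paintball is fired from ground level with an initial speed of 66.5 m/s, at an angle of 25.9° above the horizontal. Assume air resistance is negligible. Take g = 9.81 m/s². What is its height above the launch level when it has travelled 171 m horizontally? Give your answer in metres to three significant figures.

Horizontal component vₓ = 66.50 cos 25.9° = 59.82 m/s; vertical v_y0 = 66.50 sin 25.9° = 29.05 m/s.
Time to reach x = 171 m: t = x/vₓ = 171/59.82 = 2.859 s.
Height: y = v_y0 t − ½ g t² = 29.05 × 2.859 − 4.905 × 2.859² = 83.03 − 40.08 = 42.95 m.

43.0 m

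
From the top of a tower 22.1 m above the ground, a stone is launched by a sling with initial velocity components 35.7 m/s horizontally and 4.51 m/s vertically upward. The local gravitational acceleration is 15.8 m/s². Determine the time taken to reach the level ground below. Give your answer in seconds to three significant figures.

With up positive and y = 0 at the ground: y(t) = 22.1 + (4.510) t − 7.900 t². Setting y = 0 and taking the positive root: t = [4.510 + √(4.510² + 2·15.8·22.1)] / 15.8 = (4.510 + 26.81) / 15.8 = 1.982 s.

1.98 s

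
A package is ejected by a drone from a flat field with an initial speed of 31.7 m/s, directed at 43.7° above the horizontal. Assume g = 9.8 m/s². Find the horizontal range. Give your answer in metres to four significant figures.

Horizontal component vₓ = 31.70 cos 43.7° = 22.92 m/s; vertical v_y0 = 31.70 sin 43.7° = 21.90 m/s.
Time aloft: T = 2 v_y0 / g = 2 × 21.90 / 9.80 = 4.470 s.
Horizontal distance R = vₓ T = 22.92 × 4.470 = 102.4 m.

102.4 m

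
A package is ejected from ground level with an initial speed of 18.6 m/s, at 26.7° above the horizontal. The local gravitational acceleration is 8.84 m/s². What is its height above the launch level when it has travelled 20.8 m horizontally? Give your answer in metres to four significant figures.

Horizontal component vₓ = 18.60 cos 26.7° = 16.62 m/s; vertical v_y0 = 18.60 sin 26.7° = 8.357 m/s.
x = vₓ t ⇒ t = 20.8/16.62 = 1.252 s.
Height: y = v_y0 t − ½ g t² = 8.357 × 1.252 − 4.420 × 1.252² = 10.46 − 6.926 = 3.536 m.

3.536 m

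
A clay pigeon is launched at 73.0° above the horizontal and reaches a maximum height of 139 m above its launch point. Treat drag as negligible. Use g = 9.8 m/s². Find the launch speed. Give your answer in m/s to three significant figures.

54.6 m/s

At the peak v_y = 0, so v_y0 = √(2gH) = √(2 × 9.80 × 139) = 52.20 m/s.
v_y0 = v₀ sin θ ⇒ v₀ = 52.20 / sin 73.0° = 54.58 m/s.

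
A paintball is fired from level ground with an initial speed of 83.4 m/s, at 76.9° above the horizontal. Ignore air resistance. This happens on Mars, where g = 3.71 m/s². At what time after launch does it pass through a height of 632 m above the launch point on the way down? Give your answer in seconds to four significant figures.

Horizontal component vₓ = 83.40 cos 76.9° = 18.90 m/s; vertical v_y0 = 83.40 sin 76.9° = 81.23 m/s.
Set y = v_y0 t − ½ g t² = 632: 1.855 t² − 81.23 t + 632 = 0.
t = [81.23 ± √(81.23² − 2·3.71·632)] / 3.71 = (81.23 ± 43.69) / 3.71, so t = 10.12 s or t = 33.67 s.
The descending-branch root is 33.67 s.

33.67 s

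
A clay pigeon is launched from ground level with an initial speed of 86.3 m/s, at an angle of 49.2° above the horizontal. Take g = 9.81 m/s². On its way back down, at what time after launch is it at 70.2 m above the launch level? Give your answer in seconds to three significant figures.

12.1 s

vₓ = 86.30 cos 49.2° = 56.39 m/s; v_y0 = 86.30 sin 49.2° = 65.33 m/s.
Set y = v_y0 t − ½ g t² = 70.2: 4.905 t² − 65.33 t + 70.2 = 0.
Quadratic formula: t = (65.33 ± √2890.5) / 9.81 = (65.33 ± 53.76) / 9.81 → t = 1.179 s or 12.14 s.
The descending-branch root is 12.14 s.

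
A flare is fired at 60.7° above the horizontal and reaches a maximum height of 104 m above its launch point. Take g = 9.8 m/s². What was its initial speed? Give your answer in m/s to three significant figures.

At the peak v_y = 0, so v_y0 = √(2gH) = √(2 × 9.80 × 104) = 45.15 m/s.
v_y0 = v₀ sin θ ⇒ v₀ = 45.15 / sin 60.7° = 51.77 m/s.

51.8 m/s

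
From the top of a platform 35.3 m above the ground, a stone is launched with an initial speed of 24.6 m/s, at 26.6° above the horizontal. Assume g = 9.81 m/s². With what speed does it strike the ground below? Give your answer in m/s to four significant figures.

36.02 m/s

vₓ = 24.60 cos 26.6° = 22.00 m/s; v_y0 = 24.60 sin 26.6° = 11.01 m/s.
The projectile lands when y = 35.3 + (11.01) t − ½·9.81·t² = 0. Positive root: t = (11.01 + √(11.01² + 2·9.81·35.3)) / 9.81 = (11.01 + 28.53) / 9.81 = 4.031 s.
Vertical velocity at impact: v_y = v_y0 − g t = 11.01 − 9.81 × 4.031 = −28.53 m/s.
Speed: |v| = √(vₓ² + v_y²) = √(22.00² + 28.53²) = 36.02 m/s.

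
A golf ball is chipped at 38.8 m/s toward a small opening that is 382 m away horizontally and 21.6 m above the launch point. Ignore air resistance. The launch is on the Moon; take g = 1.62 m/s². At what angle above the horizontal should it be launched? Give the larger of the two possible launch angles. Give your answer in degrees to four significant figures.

77.70°

Trajectory: y = x tanθ − g x² (1 + tan²θ)/(2v₀²). With x = 382, y = 21.6, v₀ = 38.8, g = 1.62:
78.51 tan²θ − 382 tanθ + (100.1) = 0.
tanθ = [382 ± √(382² − 4 × 78.51 × (100.1))] / (2 × 78.51) = (382 ± 338.4) / 157.0, giving tanθ = 0.2780 or 4.587.
θ = 15.53° or 77.70°; the larger is 77.70°.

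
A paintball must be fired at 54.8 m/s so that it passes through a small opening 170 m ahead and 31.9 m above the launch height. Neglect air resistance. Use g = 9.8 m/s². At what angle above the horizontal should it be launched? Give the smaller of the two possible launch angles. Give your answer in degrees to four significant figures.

28.74°

Trajectory: y = x tanθ − g x² (1 + tan²θ)/(2v₀²). With x = 170, y = 31.9, v₀ = 54.8, g = 9.80:
47.16 tan²θ − 170 tanθ + (79.06) = 0.
tanθ = [170 ± √(170² − 4 × 47.16 × (79.06))] / (2 × 47.16) = (170 ± 118.3) / 94.31, giving tanθ = 0.5485 or 3.057.
θ = 28.74° or 71.88°; the smaller is 28.74°.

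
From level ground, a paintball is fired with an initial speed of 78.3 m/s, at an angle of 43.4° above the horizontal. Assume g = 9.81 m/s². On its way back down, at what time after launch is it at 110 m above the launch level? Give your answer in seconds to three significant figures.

8.25 s

Components: vₓ = 78.30 cos 43.4° = 56.89 m/s, v_y0 = 78.30 sin 43.4° = 53.80 m/s.
Height y(t) = 53.80 t − 4.905 t² = 110 gives 4.905 t² − 53.80 t + 110 = 0.
Quadratic formula: t = (53.80 ± √736.13) / 9.81 = (53.80 ± 27.13) / 9.81 → t = 2.718 s or 8.250 s.
The descending-branch root is 8.250 s.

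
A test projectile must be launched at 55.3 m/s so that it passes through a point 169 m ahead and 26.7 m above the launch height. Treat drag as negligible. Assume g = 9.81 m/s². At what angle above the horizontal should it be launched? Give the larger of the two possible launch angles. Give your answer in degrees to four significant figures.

Trajectory: y = x tanθ − g x² (1 + tan²θ)/(2v₀²). With x = 169, y = 26.7, v₀ = 55.3, g = 9.81:
45.81 tan²θ − 169 tanθ + (72.51) = 0.
tanθ = [169 ± √(169² − 4 × 45.81 × (72.51))] / (2 × 45.81) = (169 ± 123.6) / 91.62, giving tanθ = 0.4956 or 3.193.
θ = 26.37° or 72.61°; the larger is 72.61°.

72.61°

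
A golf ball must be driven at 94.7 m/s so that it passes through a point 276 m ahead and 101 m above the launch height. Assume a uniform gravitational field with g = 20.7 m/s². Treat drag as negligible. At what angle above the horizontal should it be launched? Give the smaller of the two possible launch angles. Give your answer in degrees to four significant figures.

Trajectory: y = x tanθ − g x² (1 + tan²θ)/(2v₀²). With x = 276, y = 101, v₀ = 94.7, g = 20.7:
87.91 tan²θ − 276 tanθ + (188.9) = 0.
tanθ = [276 ± √(276² − 4 × 87.91 × (188.9))] / (2 × 87.91) = (276 ± 98.71) / 175.8, giving tanθ = 1.008 or 2.131.
θ = 45.24° or 64.86°; the smaller is 45.24°.

45.24°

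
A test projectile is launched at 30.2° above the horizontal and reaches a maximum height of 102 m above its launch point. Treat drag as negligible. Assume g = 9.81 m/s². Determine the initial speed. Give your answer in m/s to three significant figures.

88.9 m/s

At the peak v_y = 0, so v_y0 = √(2gH) = √(2 × 9.81 × 102) = 44.74 m/s.
v_y0 = v₀ sin θ ⇒ v₀ = 44.74 / sin 30.2° = 88.93 m/s.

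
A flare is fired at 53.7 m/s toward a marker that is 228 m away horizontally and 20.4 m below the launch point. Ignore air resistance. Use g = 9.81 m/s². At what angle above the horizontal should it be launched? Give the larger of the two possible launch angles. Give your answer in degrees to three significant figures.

Trajectory: y = x tanθ − g x² (1 + tan²θ)/(2v₀²). With x = 228, y = −20.4, v₀ = 53.7, g = 9.81:
88.42 tan²θ − 228 tanθ + (68.02) = 0.
tanθ = [228 ± √(228² − 4 × 88.42 × (68.02))] / (2 × 88.42) = (228 ± 167.1) / 176.8, giving tanθ = 0.3443 or 2.234.
θ = 19.00° or 65.89°; the larger is 65.89°.

65.9°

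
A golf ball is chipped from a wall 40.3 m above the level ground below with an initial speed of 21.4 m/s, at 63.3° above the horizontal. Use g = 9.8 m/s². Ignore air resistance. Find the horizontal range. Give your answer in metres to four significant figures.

Components: vₓ = 21.40 cos 63.3° = 9.615 m/s, v_y0 = 21.40 sin 63.3° = 19.12 m/s.
With up positive and y = 0 at the ground: y(t) = 40.3 + (19.12) t − 4.900 t². Setting y = 0 and taking the positive root: t = [19.12 + √(19.12² + 2·9.80·40.3)] / 9.80 = (19.12 + 33.99) / 9.80 = 5.419 s.
Horizontal distance: R = vₓ t = 9.615 × 5.419 = 52.11 m.

52.11 m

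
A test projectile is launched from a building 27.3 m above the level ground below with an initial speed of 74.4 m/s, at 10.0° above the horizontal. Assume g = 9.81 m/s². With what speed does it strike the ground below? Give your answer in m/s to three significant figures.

77.9 m/s

Resolve: vₓ = 74.40 cos 10.0° = 73.27 m/s and v_y0 = 74.40 sin 10.0° = 12.92 m/s.
The projectile lands when y = 27.3 + (12.92) t − ½·9.81·t² = 0. Positive root: t = (12.92 + √(12.92² + 2·9.81·27.3)) / 9.81 = (12.92 + 26.51) / 9.81 = 4.019 s.
Vertical velocity at impact: v_y = v_y0 − g t = 12.92 − 9.81 × 4.019 = −26.51 m/s.
Speed: |v| = √(vₓ² + v_y²) = √(73.27² + 26.51²) = 77.92 m/s.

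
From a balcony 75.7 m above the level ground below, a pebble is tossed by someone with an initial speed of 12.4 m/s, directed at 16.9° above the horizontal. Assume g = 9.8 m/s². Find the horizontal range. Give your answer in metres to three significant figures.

51.2 m

vₓ = 12.40 cos 16.9° = 11.86 m/s; v_y0 = 12.40 sin 16.9° = 3.605 m/s.
Vertical motion (up positive, ground at y = 0): 4.900 t² − (3.605) t − 75.7 = 0, so t = (3.605 + √(3.605² + 2·9.80·75.7)) / 9.80 = (3.605 + 38.69) / 9.80 = 4.316 s.
Horizontal distance: R = vₓ t = 11.86 × 4.316 = 51.20 m.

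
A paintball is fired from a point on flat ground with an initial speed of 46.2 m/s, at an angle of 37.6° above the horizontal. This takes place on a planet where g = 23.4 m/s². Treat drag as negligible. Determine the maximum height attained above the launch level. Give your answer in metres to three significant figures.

Horizontal component vₓ = 46.20 cos 37.6° = 36.60 m/s; vertical v_y0 = 46.20 sin 37.6° = 28.19 m/s.
Maximum height: H = v_y0² / (2g) = 28.19² / (2 × 23.4) = 16.98 m.

17.0 m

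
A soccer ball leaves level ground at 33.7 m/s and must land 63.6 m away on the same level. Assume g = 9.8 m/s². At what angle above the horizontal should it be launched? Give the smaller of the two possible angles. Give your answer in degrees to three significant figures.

16.6°

Level-ground range R = v₀² sin(2θ)/g ⇒ sin(2θ) = gR/v₀² = 9.80 × 63.6 / 33.7² = 0.5488.
2θ = 33.29° or 180° − 33.29° = 146.7°, so θ = 16.64° or 73.36°.
The smaller angle is 16.64°.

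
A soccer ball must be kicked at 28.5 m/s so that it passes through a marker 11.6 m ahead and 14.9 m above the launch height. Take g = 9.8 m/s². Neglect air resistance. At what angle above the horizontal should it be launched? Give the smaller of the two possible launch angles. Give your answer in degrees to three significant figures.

56.6°

Trajectory: y = x tanθ − g x² (1 + tan²θ)/(2v₀²). With x = 11.6, y = 14.9, v₀ = 28.5, g = 9.80:
0.8118 tan²θ − 11.6 tanθ + (15.71) = 0.
tanθ = [11.6 ± √(11.6² − 4 × 0.8118 × (15.71))] / (2 × 0.8118) = (11.6 ± 9.140) / 1.624, giving tanθ = 1.515 or 12.78.
θ = 56.57° or 85.52°; the smaller is 56.57°.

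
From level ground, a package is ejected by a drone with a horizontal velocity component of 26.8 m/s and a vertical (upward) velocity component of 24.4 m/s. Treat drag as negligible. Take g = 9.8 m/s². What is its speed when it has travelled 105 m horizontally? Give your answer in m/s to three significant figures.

30.2 m/s

x = vₓ t ⇒ t = 105/26.80 = 3.918 s.
Vertical velocity there: v_y = v_y0 − g t = 24.40 − 9.80 × 3.918 = −14.00 m/s.
Speed: √(vₓ² + v_y²) = √(26.80² + 14.00²) = 30.23 m/s.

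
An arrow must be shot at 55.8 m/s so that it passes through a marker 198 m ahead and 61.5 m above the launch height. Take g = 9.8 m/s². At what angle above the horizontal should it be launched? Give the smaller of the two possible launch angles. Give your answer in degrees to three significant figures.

Trajectory: y = x tanθ − g x² (1 + tan²θ)/(2v₀²). With x = 198, y = 61.5, v₀ = 55.8, g = 9.80:
61.70 tan²θ − 198 tanθ + (123.2) = 0.
tanθ = [198 ± √(198² − 4 × 61.70 × (123.2))] / (2 × 61.70) = (198 ± 93.81) / 123.4, giving tanθ = 0.8443 or 2.365.
θ = 40.18° or 67.08°; the smaller is 40.18°.

40.2°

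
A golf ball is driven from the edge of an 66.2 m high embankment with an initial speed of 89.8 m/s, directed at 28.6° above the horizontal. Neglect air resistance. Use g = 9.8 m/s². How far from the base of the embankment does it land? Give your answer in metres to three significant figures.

797 m

Resolve: vₓ = 89.80 cos 28.6° = 78.84 m/s and v_y0 = 89.80 sin 28.6° = 42.99 m/s.
Vertical motion (up positive, ground at y = 0): 4.900 t² − (42.99) t − 66.2 = 0, so t = (42.99 + √(42.99² + 2·9.80·66.2)) / 9.80 = (42.99 + 56.08) / 9.80 = 10.11 s.
Horizontal distance: R = vₓ t = 78.84 × 10.11 = 797.0 m.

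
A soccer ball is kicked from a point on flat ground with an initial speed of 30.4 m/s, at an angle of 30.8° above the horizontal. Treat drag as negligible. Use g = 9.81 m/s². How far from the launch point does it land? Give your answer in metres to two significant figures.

83 m

Components: vₓ = 30.40 cos 30.8° = 26.11 m/s, v_y0 = 30.40 sin 30.8° = 15.57 m/s.
Time aloft: T = 2 v_y0 / g = 2 × 15.57 / 9.81 = 3.174 s.
Horizontal distance R = vₓ T = 26.11 × 3.174 = 82.87 m.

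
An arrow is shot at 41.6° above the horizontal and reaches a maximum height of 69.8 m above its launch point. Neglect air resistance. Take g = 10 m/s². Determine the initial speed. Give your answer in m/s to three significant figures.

56.3 m/s

At the peak v_y = 0, so v_y0 = √(2gH) = √(2 × 10.0 × 69.8) = 37.36 m/s.
v_y0 = v₀ sin θ ⇒ v₀ = 37.36 / sin 41.6° = 56.28 m/s.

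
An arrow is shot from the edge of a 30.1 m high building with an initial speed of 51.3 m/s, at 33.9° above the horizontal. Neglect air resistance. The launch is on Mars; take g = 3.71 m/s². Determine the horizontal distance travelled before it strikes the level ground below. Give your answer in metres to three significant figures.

Horizontal component vₓ = 51.30 cos 33.9° = 42.58 m/s; vertical v_y0 = 51.30 sin 33.9° = 28.61 m/s.
Vertical motion (up positive, ground at y = 0): 1.855 t² − (28.61) t − 30.1 = 0, so t = (28.61 + √(28.61² + 2·3.71·30.1)) / 3.71 = (28.61 + 32.28) / 3.71 = 16.41 s.
Horizontal distance: R = vₓ t = 42.58 × 16.41 = 698.9 m.

699 m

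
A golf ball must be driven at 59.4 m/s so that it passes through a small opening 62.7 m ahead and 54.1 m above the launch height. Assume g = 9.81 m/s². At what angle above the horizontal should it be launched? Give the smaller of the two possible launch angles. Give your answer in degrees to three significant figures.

Trajectory: y = x tanθ − g x² (1 + tan²θ)/(2v₀²). With x = 62.7, y = 54.1, v₀ = 59.4, g = 9.81:
5.465 tan²θ − 62.7 tanθ + (59.57) = 0.
tanθ = [62.7 ± √(62.7² − 4 × 5.465 × (59.57))] / (2 × 5.465) = (62.7 ± 51.28) / 10.93, giving tanθ = 1.045 or 10.43.
θ = 46.27° or 84.52°; the smaller is 46.27°.

46.3°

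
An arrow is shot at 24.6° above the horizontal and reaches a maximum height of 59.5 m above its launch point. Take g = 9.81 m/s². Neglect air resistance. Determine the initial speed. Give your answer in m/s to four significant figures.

82.08 m/s

At the peak v_y = 0, so v_y0 = √(2gH) = √(2 × 9.81 × 59.5) = 34.17 m/s.
v_y0 = v₀ sin θ ⇒ v₀ = 34.17 / sin 24.6° = 82.08 m/s.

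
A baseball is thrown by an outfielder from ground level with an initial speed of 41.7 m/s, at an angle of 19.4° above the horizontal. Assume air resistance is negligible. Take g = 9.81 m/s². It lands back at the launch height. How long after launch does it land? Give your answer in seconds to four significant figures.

Horizontal component vₓ = 41.70 cos 19.4° = 39.33 m/s; vertical v_y0 = 41.70 sin 19.4° = 13.85 m/s.
Time of flight on level ground: T = 2 v_y0 / g = 2 × 13.85 / 9.81 = 2.824 s.

2.824 s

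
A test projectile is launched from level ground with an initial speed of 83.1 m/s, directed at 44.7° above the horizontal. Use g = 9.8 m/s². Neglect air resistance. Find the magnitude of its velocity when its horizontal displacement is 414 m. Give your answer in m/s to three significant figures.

vₓ = 83.10 cos 44.7° = 59.07 m/s; v_y0 = 83.10 sin 44.7° = 58.45 m/s.
Time to reach x = 414 m: t = x/vₓ = 414/59.07 = 7.009 s.
Vertical velocity there: v_y = v_y0 − g t = 58.45 − 9.80 × 7.009 = −10.24 m/s.
Speed: √(vₓ² + v_y²) = √(59.07² + 10.24²) = 59.95 m/s.

59.9 m/s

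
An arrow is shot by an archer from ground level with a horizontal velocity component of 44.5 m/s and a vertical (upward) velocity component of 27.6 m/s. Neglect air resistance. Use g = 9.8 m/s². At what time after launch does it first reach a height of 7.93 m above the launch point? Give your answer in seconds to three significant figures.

0.304 s

Require v_y0 t − ½ g t² = 7.93, i.e. 4.900 t² − 27.60 t + 7.93 = 0.
Quadratic formula: t = (27.60 ± √606.33) / 9.80 = (27.60 ± 24.62) / 9.80 → t = 0.3037 s or 5.329 s.
The first (ascending) time is 0.3037 s.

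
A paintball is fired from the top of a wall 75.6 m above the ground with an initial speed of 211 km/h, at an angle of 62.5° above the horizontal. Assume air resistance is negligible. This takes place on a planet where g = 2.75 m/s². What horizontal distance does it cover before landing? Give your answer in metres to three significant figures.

1060 m

Convert: 211 km/h = 211/3.6 = 58.61 m/s.
Components: vₓ = 58.61 cos 62.5° = 27.06 m/s, v_y0 = 58.61 sin 62.5° = 51.99 m/s.
With up positive and y = 0 at the ground: y(t) = 75.6 + (51.99) t − 1.375 t². Setting y = 0 and taking the positive root: t = [51.99 + √(51.99² + 2·2.75·75.6)] / 2.75 = (51.99 + 55.84) / 2.75 = 39.21 s.
Horizontal distance: R = vₓ t = 27.06 × 39.21 = 1061 m.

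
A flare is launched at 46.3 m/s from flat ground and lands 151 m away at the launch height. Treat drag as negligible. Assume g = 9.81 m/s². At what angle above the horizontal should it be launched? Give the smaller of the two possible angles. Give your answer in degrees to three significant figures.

R = v₀² sin 2θ / g gives sin 2θ = gR/v₀² = 9.81·151/46.3² = 0.6910.
2θ = 43.71° or 180° − 43.71° = 136.3°, so θ = 21.86° or 68.14°.
The smaller angle is 21.86°.

21.9°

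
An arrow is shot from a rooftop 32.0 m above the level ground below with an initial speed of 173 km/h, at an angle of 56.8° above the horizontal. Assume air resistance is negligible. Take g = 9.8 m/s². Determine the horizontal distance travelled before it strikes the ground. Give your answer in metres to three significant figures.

235 m

Convert: 173 km/h = 173/3.6 = 48.06 m/s.
vₓ = 48.06 cos 56.8° = 26.31 m/s; v_y0 = 48.06 sin 56.8° = 40.21 m/s.
The projectile lands when y = 32.0 + (40.21) t − ½·9.80·t² = 0. Positive root: t = (40.21 + √(40.21² + 2·9.80·32.0)) / 9.80 = (40.21 + 47.37) / 9.80 = 8.937 s.
Horizontal distance: R = vₓ t = 26.31 × 8.937 = 235.2 m.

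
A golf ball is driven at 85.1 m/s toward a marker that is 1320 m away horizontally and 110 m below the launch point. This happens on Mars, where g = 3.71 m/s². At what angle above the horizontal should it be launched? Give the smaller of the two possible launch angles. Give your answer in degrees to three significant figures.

15.7°

Trajectory: y = x tanθ − g x² (1 + tan²θ)/(2v₀²). With x = 1320, y = −110, v₀ = 85.1, g = 3.71:
446.3 tan²θ − 1320 tanθ + (336.3) = 0.
tanθ = [1320 ± √(1320² − 4 × 446.3 × (336.3))] / (2 × 446.3) = (1320 ± 1069) / 892.6, giving tanθ = 0.2816 or 2.676.
θ = 15.73° or 69.51°; the smaller is 15.73°.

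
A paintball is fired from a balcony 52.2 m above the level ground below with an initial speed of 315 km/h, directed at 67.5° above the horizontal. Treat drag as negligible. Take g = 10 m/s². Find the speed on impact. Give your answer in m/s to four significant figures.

Convert: 315 km/h = 315/3.6 = 87.50 m/s.
Resolve: vₓ = 87.50 cos 67.5° = 33.48 m/s and v_y0 = 87.50 sin 67.5° = 80.84 m/s.
The projectile lands when y = 52.2 + (80.84) t − ½·10.0·t² = 0. Positive root: t = (80.84 + √(80.84² + 2·10.0·52.2)) / 10.0 = (80.84 + 87.06) / 10.0 = 16.79 s.
Vertical velocity at impact: v_y = v_y0 − g t = 80.84 − 10.0 × 16.79 = −87.06 m/s.
Speed: |v| = √(vₓ² + v_y²) = √(33.48² + 87.06²) = 93.28 m/s.

93.28 m/s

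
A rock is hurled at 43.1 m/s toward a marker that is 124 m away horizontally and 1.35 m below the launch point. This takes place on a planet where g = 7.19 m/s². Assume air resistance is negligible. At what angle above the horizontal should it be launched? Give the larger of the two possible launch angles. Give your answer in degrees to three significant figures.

75.7°

Trajectory: y = x tanθ − g x² (1 + tan²θ)/(2v₀²). With x = 124, y = −1.35, v₀ = 43.1, g = 7.19:
29.76 tan²θ − 124 tanθ + (28.41) = 0.
tanθ = [124 ± √(124² − 4 × 29.76 × (28.41))] / (2 × 29.76) = (124 ± 109.5) / 59.51, giving tanθ = 0.2433 or 3.924.
θ = 13.67° or 75.70°; the larger is 75.70°.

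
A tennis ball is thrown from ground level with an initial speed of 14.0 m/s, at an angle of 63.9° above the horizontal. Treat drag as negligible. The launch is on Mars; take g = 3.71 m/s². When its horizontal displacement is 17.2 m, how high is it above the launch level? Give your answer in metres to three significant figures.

20.6 m

Resolve: vₓ = 14.00 cos 63.9° = 6.159 m/s and v_y0 = 14.00 sin 63.9° = 12.57 m/s.
x = vₓ t ⇒ t = 17.2/6.159 = 2.793 s.
Height: y = v_y0 t − ½ g t² = 12.57 × 2.793 − 1.855 × 2.793² = 35.11 − 14.47 = 20.64 m.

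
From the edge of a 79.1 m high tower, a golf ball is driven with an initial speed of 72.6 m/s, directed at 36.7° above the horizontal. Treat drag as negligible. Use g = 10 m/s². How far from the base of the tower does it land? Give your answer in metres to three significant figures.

595 m

Components: vₓ = 72.60 cos 36.7° = 58.21 m/s, v_y0 = 72.60 sin 36.7° = 43.39 m/s.
The projectile lands when y = 79.1 + (43.39) t − ½·10.0·t² = 0. Positive root: t = (43.39 + √(43.39² + 2·10.0·79.1)) / 10.0 = (43.39 + 58.86) / 10.0 = 10.22 s.
Horizontal distance: R = vₓ t = 58.21 × 10.22 = 595.2 m.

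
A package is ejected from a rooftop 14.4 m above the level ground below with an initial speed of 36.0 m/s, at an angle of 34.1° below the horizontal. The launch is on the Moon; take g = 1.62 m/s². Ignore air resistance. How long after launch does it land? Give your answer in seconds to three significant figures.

0.694 s

Components: vₓ = 36.00 cos 34.1° = 29.81 m/s, v_y0 = −20.18 m/s (downward).
The projectile lands when y = 14.4 + (−20.18) t − ½·1.62·t² = 0. Positive root: t = (−20.18 + √(20.18² + 2·1.62·14.4)) / 1.62 = (−20.18 + 21.31) / 1.62 = 0.6941 s.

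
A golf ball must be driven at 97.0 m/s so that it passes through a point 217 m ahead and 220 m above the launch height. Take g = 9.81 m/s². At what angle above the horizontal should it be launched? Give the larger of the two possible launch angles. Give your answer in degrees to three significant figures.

Trajectory: y = x tanθ − g x² (1 + tan²θ)/(2v₀²). With x = 217, y = 220, v₀ = 97.0, g = 9.81:
24.55 tan²θ − 217 tanθ + (244.5) = 0.
tanθ = [217 ± √(217² − 4 × 24.55 × (244.5))] / (2 × 24.55) = (217 ± 151.9) / 49.10, giving tanθ = 1.326 or 7.514.
θ = 52.97° or 82.42°; the larger is 82.42°.

82.4°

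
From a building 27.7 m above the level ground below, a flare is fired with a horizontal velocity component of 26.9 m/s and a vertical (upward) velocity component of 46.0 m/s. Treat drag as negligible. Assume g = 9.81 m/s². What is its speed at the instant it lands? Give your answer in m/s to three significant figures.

Vertical motion (up positive, ground at y = 0): 4.905 t² − (46.00) t − 27.7 = 0, so t = (46.00 + √(46.00² + 2·9.81·27.7)) / 9.81 = (46.00 + 51.57) / 9.81 = 9.946 s.
Vertical velocity at impact: v_y = v_y0 − g t = 46.00 − 9.81 × 9.946 = −51.57 m/s.
Speed: |v| = √(vₓ² + v_y²) = √(26.90² + 51.57²) = 58.16 m/s.

58.2 m/s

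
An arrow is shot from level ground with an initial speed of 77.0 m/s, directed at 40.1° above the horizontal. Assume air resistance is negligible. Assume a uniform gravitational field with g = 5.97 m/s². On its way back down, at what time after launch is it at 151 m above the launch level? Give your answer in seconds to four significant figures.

vₓ = 77.00 cos 40.1° = 58.90 m/s; v_y0 = 77.00 sin 40.1° = 49.60 m/s.
Set y = v_y0 t − ½ g t² = 151: 2.985 t² − 49.60 t + 151 = 0.
t = [49.60 ± √(49.60² − 2·5.97·151)] / 5.97 = (49.60 ± 25.63) / 5.97, so t = 4.014 s or t = 12.60 s.
The descending-branch root is 12.60 s.

12.60 s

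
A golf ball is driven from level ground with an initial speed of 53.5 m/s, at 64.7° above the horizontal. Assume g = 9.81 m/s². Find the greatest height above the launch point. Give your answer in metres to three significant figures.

vₓ = 53.50 cos 64.7° = 22.86 m/s; v_y0 = 53.50 sin 64.7° = 48.37 m/s.
Peak height H = v_y0² / (2g) = 2339.5 / 19.62 = 119.2 m.

119 m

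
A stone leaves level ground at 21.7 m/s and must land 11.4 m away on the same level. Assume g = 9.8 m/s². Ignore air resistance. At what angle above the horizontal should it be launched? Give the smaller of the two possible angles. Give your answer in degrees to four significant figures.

6.862°

From R = (v₀²/g) sin 2θ: sin 2θ = 9.80 × 11.4 / 470.89 = 0.2373.
2θ = 13.72° or 180° − 13.72° = 166.3°, so θ = 6.862° or 83.14°.
The smaller angle is 6.862°.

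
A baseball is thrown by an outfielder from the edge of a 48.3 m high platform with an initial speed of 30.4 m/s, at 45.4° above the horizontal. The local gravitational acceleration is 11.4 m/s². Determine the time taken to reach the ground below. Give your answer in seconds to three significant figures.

Components: vₓ = 30.40 cos 45.4° = 21.35 m/s, v_y0 = 30.40 sin 45.4° = 21.65 m/s.
Vertical motion (up positive, ground at y = 0): 5.700 t² − (21.65) t − 48.3 = 0, so t = (21.65 + √(21.65² + 2·11.4·48.3)) / 11.4 = (21.65 + 39.62) / 11.4 = 5.374 s.

5.37 s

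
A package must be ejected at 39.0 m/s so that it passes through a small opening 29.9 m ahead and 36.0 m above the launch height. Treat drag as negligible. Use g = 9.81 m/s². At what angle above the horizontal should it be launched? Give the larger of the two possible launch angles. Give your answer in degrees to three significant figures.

Trajectory: y = x tanθ − g x² (1 + tan²θ)/(2v₀²). With x = 29.9, y = 36.0, v₀ = 39.0, g = 9.81:
2.883 tan²θ − 29.9 tanθ + (38.88) = 0.
tanθ = [29.9 ± √(29.9² − 4 × 2.883 × (38.88))] / (2 × 2.883) = (29.9 ± 21.11) / 5.766, giving tanθ = 1.525 or 8.846.
θ = 56.74° or 83.55°; the larger is 83.55°.

83.6°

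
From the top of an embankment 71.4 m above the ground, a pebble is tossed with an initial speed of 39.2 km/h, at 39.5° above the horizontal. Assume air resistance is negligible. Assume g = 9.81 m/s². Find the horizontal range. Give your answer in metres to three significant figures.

38.5 m

Convert: 39.2 km/h = 39.2/3.6 = 10.89 m/s.
Components: vₓ = 10.89 cos 39.5° = 8.402 m/s, v_y0 = 10.89 sin 39.5° = 6.926 m/s.
The projectile lands when y = 71.4 + (6.926) t − ½·9.81·t² = 0. Positive root: t = (6.926 + √(6.926² + 2·9.81·71.4)) / 9.81 = (6.926 + 38.06) / 9.81 = 4.586 s.
Horizontal distance: R = vₓ t = 8.402 × 4.586 = 38.53 m.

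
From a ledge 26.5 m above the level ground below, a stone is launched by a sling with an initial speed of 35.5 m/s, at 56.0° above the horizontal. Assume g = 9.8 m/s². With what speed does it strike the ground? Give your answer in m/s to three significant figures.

42.2 m/s

Resolve: vₓ = 35.50 cos 56.0° = 19.85 m/s and v_y0 = 35.50 sin 56.0° = 29.43 m/s.
Vertical motion (up positive, ground at y = 0): 4.900 t² − (29.43) t − 26.5 = 0, so t = (29.43 + √(29.43² + 2·9.80·26.5)) / 9.80 = (29.43 + 37.22) / 9.80 = 6.801 s.
Vertical velocity at impact: v_y = v_y0 − g t = 29.43 − 9.80 × 6.801 = −37.22 m/s.
Speed: |v| = √(vₓ² + v_y²) = √(19.85² + 37.22²) = 42.19 m/s.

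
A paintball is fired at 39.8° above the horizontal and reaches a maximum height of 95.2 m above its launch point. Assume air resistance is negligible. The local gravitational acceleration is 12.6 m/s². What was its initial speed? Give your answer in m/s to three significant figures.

At the peak v_y = 0, so v_y0 = √(2gH) = √(2 × 12.6 × 95.2) = 48.98 m/s.
v_y0 = v₀ sin θ ⇒ v₀ = 48.98 / sin 39.8° = 76.52 m/s.

76.5 m/s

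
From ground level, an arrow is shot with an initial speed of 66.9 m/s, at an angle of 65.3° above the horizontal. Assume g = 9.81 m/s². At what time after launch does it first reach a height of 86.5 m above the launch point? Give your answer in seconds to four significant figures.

1.640 s

Horizontal component vₓ = 66.90 cos 65.3° = 27.96 m/s; vertical v_y0 = 66.90 sin 65.3° = 60.78 m/s.
Height y(t) = 60.78 t − 4.905 t² = 86.5 gives 4.905 t² − 60.78 t + 86.5 = 0.
Quadratic formula: t = (60.78 ± √1997.0) / 9.81 = (60.78 ± 44.69) / 9.81 → t = 1.640 s or 10.75 s.
The first (ascending) time is 1.640 s.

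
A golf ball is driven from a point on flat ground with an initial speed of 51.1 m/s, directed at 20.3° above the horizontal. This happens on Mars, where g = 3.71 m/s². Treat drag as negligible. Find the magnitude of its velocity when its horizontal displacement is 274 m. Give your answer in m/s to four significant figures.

Components: vₓ = 51.10 cos 20.3° = 47.93 m/s, v_y0 = 51.10 sin 20.3° = 17.73 m/s.
At x = 274 m, t = x/vₓ = 274/47.93 = 5.717 s.
Vertical velocity there: v_y = v_y0 − g t = 17.73 − 3.71 × 5.717 = −3.482 m/s.
Speed: √(vₓ² + v_y²) = √(47.93² + 3.482²) = 48.05 m/s.

48.05 m/s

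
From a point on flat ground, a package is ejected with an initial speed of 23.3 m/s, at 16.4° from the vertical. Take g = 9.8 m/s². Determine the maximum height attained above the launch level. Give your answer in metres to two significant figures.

Resolve: vₓ = 23.30 sin 16.4° = 6.579 m/s and v_y0 = 23.30 cos 16.4° = 22.35 m/s.
At the apex v_y = 0, so H = v_y0²/(2g) = 22.35²/19.60 = 25.49 m.

25 m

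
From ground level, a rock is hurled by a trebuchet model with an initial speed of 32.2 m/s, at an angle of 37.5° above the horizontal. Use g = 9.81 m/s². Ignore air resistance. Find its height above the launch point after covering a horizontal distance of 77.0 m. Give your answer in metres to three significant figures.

vₓ = 32.20 cos 37.5° = 25.55 m/s; v_y0 = 32.20 sin 37.5° = 19.60 m/s.
Time to reach x = 77.0 m: t = x/vₓ = 77.0/25.55 = 3.014 s.
Height: y = v_y0 t − ½ g t² = 19.60 × 3.014 − 4.905 × 3.014² = 59.08 − 44.56 = 14.52 m.

14.5 m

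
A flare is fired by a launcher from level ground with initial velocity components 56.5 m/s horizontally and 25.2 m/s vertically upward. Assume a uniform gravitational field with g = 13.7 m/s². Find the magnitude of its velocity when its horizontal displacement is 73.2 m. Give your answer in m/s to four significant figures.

56.99 m/s

At x = 73.2 m, t = x/vₓ = 73.2/56.50 = 1.296 s.
Vertical velocity there: v_y = v_y0 − g t = 25.20 − 13.7 × 1.296 = 7.451 m/s.
Speed: √(vₓ² + v_y²) = √(56.50² + 7.451²) = 56.99 m/s.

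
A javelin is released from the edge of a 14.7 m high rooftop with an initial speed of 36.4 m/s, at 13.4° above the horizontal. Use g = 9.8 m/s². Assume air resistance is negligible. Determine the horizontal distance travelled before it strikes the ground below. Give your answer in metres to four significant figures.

98.97 m

Resolve: vₓ = 36.40 cos 13.4° = 35.41 m/s and v_y0 = 36.40 sin 13.4° = 8.436 m/s.
With up positive and y = 0 at the ground: y(t) = 14.7 + (8.436) t − 4.900 t². Setting y = 0 and taking the positive root: t = [8.436 + √(8.436² + 2·9.80·14.7)] / 9.80 = (8.436 + 18.95) / 9.80 = 2.795 s.
Horizontal distance: R = vₓ t = 35.41 × 2.795 = 98.97 m.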